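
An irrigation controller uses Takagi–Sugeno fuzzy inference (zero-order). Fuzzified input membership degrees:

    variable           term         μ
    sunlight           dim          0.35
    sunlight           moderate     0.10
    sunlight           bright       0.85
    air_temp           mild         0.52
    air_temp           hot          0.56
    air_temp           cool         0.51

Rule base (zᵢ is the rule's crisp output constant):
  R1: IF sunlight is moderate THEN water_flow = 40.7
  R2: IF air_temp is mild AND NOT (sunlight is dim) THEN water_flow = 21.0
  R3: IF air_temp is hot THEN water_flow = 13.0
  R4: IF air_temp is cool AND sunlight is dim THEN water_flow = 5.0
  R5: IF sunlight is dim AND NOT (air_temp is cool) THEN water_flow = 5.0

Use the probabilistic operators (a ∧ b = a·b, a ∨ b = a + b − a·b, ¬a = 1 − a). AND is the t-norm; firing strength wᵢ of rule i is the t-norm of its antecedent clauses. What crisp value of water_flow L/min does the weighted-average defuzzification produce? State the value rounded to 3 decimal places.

R1 (z=40.7): moderate=0.10 → w = 0.1000
R2 (z=21.0): mild=0.52, ¬dim=1−0.35=0.65; AND[a·b] → w = 0.3380
R3 (z=13.0): hot=0.56 → w = 0.5600
R4 (z=5.0): cool=0.51, dim=0.35; AND[a·b] → w = 0.1785
R5 (z=5.0): dim=0.35, ¬cool=1−0.51=0.49; AND[a·b] → w = 0.1715
Weighted average = (0.1000·40.7 + 0.3380·21.0 + 0.5600·13.0 + 0.1785·5.0 + 0.1715·5.0) / (0.1000 + 0.3380 + 0.5600 + 0.1785 + 0.1715)
  = 20.1980 / 1.3480 = 14.984

14.984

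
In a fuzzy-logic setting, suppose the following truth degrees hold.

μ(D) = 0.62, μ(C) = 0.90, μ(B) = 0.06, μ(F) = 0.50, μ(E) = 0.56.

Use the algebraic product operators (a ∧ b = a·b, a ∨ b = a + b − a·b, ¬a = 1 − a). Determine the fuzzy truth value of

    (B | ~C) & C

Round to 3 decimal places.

~C = 1 − 0.9000 = 0.1000
B | ~C = a + b − a·b on (0.0600, 0.1000) = 0.1540
(B | ~C) & C = a·b on (0.1540, 0.9000) = 0.1386

0.139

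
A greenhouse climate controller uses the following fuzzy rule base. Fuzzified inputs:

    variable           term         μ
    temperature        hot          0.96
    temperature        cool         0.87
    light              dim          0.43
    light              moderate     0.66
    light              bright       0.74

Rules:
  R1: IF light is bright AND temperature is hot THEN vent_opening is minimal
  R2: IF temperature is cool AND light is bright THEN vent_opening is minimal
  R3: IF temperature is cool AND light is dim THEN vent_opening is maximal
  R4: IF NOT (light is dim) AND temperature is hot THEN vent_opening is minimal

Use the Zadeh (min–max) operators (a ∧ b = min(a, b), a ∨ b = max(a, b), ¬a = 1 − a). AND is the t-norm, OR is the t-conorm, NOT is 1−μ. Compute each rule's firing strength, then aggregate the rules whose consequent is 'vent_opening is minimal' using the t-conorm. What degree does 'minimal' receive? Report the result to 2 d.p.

0.74

R1: bright=0.74, hot=0.96; AND[min(a, b)] → w = 0.74
R2: cool=0.87, bright=0.74; AND[min(a, b)] → w = 0.74
R3: cool=0.87, dim=0.43; AND[min(a, b)] → w = 0.43
R4: ¬dim=1−0.43=0.57, hot=0.96; AND[min(a, b)] → w = 0.57
Rules with consequent 'minimal': {R1, R2, R4} → strengths 0.74, 0.74, 0.57
Aggregate via t-conorm [max(a, b)]: 0.74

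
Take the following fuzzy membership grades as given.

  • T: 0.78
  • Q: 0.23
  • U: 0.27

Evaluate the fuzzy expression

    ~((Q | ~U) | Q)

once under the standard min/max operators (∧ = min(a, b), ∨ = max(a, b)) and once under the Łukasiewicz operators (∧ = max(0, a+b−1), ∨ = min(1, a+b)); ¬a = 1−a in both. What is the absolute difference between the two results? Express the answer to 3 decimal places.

Under standard min/max:
  ~U = 1 − 0.27 = 0.73
  Q | ~U = max(a, b) on (0.23, 0.73) = 0.73
  (Q | ~U) | Q = max(a, b) on (0.73, 0.23) = 0.73
  ~((Q | ~U) | Q) = 1 − 0.73 = 0.27
  → value = 0.2700
Under Łukasiewicz:
  ~U = 1 − 0.27 = 0.73
  Q | ~U = min(1, a+b) on (0.23, 0.73) = 0.96
  (Q | ~U) | Q = min(1, a+b) on (0.96, 0.23) = 1.00
  ~((Q | ~U) | Q) = 1 − 1.00 = 0.00
  → value = 0.0000
|0.2700 − 0.0000| = 0.270

0.270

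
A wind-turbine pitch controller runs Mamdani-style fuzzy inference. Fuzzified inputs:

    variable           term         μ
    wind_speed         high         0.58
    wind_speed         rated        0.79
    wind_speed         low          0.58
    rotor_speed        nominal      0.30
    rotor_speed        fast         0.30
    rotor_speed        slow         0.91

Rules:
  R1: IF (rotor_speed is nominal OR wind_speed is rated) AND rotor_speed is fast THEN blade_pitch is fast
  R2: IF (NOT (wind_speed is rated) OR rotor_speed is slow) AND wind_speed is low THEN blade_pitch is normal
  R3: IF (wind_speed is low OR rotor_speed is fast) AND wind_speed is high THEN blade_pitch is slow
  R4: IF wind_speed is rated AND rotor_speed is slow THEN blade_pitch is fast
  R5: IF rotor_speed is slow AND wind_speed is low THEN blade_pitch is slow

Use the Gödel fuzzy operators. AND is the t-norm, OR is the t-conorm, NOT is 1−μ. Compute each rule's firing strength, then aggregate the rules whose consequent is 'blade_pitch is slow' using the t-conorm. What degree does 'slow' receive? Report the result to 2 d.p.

0.58

R1: (nominal=0.30 OR rated=0.79) = 0.79; AND[min(a, b)] with fast=0.30 → w = 0.30
R2: (¬rated=1−0.79=0.21 OR slow=0.91) = 0.91; AND[min(a, b)] with low=0.58 → w = 0.58
R3: (low=0.58 OR fast=0.30) = 0.58; AND[min(a, b)] with high=0.58 → w = 0.58
R4: rated=0.79, slow=0.91; AND[min(a, b)] → w = 0.79
R5: slow=0.91, low=0.58; AND[min(a, b)] → w = 0.58
Rules with consequent 'slow': {R3, R5} → strengths 0.58, 0.58
Aggregate via t-conorm [max(a, b)]: 0.58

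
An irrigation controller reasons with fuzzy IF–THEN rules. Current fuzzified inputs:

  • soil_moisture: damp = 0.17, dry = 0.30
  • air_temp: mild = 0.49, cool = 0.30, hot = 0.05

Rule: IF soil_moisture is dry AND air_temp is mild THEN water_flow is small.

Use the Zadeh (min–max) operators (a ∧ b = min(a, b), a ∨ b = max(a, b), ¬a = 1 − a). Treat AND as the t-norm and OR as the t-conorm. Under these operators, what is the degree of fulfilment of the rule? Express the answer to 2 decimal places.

0.30

firing strength: dry=0.30, mild=0.49; AND[min(a, b)] → w = 0.30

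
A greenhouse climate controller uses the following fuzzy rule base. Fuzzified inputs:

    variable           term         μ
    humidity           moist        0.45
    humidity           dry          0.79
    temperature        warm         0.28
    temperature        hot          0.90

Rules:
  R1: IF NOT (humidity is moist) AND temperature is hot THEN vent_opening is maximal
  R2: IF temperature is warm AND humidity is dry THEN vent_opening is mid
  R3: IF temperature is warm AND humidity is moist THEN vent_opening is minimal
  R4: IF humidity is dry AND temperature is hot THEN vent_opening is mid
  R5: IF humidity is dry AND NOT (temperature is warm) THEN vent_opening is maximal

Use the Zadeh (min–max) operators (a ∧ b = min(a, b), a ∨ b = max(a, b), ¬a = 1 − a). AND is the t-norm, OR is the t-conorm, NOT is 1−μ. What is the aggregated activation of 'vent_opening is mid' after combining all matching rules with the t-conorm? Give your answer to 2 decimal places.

0.79

R1: ¬moist=1−0.45=0.55, hot=0.90; AND[min(a, b)] → w = 0.55
R2: warm=0.28, dry=0.79; AND[min(a, b)] → w = 0.28
R3: warm=0.28, moist=0.45; AND[min(a, b)] → w = 0.28
R4: dry=0.79, hot=0.90; AND[min(a, b)] → w = 0.79
R5: dry=0.79, ¬warm=1−0.28=0.72; AND[min(a, b)] → w = 0.72
Rules with consequent 'mid': {R2, R4} → strengths 0.28, 0.79
Aggregate via t-conorm [max(a, b)]: 0.79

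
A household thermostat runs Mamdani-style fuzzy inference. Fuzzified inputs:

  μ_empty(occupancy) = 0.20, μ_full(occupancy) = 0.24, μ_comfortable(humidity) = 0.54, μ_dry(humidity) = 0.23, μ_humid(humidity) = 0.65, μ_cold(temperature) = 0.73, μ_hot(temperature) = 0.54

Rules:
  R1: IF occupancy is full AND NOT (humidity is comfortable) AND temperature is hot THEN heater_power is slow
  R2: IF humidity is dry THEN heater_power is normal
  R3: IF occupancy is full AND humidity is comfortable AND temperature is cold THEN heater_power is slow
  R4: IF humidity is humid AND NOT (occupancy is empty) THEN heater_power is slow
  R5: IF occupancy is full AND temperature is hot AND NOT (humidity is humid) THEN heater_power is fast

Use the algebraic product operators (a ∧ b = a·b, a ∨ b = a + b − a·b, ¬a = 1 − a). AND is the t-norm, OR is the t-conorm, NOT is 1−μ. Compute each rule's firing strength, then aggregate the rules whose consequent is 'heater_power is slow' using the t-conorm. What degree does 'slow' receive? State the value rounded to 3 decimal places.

R1: full=0.24, ¬comfortable=1−0.54=0.46, hot=0.54; AND[a·b] → w = 0.0596
R2: dry=0.23 → w = 0.2300
R3: full=0.24, comfortable=0.54, cold=0.73; AND[a·b] → w = 0.0946
R4: humid=0.65, ¬empty=1−0.20=0.80; AND[a·b] → w = 0.5200
R5: full=0.24, hot=0.54, ¬humid=1−0.65=0.35; AND[a·b] → w = 0.0454
Rules with consequent 'slow': {R1, R3, R4} → strengths 0.0596, 0.0946, 0.5200
Aggregate via t-conorm [a + b − a·b]: 0.5913

0.591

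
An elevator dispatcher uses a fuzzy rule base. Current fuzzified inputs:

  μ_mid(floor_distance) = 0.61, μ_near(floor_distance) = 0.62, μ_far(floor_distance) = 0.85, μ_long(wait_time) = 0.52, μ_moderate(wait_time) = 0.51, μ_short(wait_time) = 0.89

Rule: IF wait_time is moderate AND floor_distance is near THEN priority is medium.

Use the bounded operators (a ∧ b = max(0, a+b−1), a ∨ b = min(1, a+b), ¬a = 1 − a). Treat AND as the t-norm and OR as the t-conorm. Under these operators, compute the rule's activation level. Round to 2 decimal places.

0.13

firing strength: moderate=0.51, near=0.62; AND[max(0, a+b−1)] → w = 0.13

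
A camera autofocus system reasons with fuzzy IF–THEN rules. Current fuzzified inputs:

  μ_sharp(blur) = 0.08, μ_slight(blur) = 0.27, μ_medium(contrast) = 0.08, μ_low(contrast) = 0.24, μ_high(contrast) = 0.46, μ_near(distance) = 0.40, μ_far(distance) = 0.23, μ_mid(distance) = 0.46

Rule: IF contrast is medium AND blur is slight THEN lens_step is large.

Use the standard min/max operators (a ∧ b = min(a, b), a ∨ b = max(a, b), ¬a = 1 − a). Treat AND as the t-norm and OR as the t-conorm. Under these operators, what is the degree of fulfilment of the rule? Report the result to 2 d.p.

firing strength: medium=0.08, slight=0.27; AND[min(a, b)] → w = 0.08

0.08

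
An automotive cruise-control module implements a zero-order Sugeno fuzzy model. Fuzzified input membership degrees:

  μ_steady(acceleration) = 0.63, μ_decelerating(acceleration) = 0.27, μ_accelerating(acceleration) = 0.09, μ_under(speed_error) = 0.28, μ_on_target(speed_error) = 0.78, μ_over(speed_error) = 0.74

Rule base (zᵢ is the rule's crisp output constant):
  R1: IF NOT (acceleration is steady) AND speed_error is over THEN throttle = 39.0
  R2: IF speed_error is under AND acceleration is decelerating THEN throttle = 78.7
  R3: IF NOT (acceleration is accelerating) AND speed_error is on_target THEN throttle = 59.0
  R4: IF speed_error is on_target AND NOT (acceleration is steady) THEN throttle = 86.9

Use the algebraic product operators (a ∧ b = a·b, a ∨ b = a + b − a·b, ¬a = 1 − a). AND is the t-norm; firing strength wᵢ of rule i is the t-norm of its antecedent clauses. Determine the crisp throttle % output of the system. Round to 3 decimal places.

62.016

R1 (z=39.0): ¬steady=1−0.63=0.37, over=0.74; AND[a·b] → w = 0.2738
R2 (z=78.7): under=0.28, decelerating=0.27; AND[a·b] → w = 0.0756
R3 (z=59.0): ¬accelerating=1−0.09=0.91, on_target=0.78; AND[a·b] → w = 0.7098
R4 (z=86.9): on_target=0.78, ¬steady=1−0.63=0.37; AND[a·b] → w = 0.2886
Weighted average = (0.2738·39.0 + 0.0756·78.7 + 0.7098·59.0 + 0.2886·86.9) / (0.2738 + 0.0756 + 0.7098 + 0.2886)
  = 83.5855 / 1.3478 = 62.016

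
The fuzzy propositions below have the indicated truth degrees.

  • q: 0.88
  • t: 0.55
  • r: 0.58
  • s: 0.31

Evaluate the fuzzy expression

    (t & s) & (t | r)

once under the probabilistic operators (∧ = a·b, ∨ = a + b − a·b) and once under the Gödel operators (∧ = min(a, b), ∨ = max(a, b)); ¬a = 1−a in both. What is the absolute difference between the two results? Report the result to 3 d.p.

Under probabilistic:
  t & s = a·b on (0.5500, 0.3100) = 0.1705
  t | r = a + b − a·b on (0.5500, 0.5800) = 0.8110
  (t & s) & (t | r) = a·b on (0.1705, 0.8110) = 0.1383
  → value = 0.1383
Under Gödel:
  t & s = min(a, b) on (0.55, 0.31) = 0.31
  t | r = max(a, b) on (0.55, 0.58) = 0.58
  (t & s) & (t | r) = min(a, b) on (0.31, 0.58) = 0.31
  → value = 0.3100
|0.1383 − 0.3100| = 0.172

0.172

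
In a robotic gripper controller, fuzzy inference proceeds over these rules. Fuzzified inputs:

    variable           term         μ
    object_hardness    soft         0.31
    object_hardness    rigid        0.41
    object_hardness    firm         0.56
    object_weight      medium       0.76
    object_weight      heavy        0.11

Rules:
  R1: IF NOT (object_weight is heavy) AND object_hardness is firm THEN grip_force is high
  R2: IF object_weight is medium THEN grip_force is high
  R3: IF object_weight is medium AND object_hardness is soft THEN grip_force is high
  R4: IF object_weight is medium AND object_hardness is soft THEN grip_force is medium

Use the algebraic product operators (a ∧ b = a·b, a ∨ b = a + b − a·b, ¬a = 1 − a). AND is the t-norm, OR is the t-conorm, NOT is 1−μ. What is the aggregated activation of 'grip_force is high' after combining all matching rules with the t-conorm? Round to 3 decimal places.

R1: ¬heavy=1−0.11=0.89, firm=0.56; AND[a·b] → w = 0.4984
R2: medium=0.76 → w = 0.7600
R3: medium=0.76, soft=0.31; AND[a·b] → w = 0.2356
R4: medium=0.76, soft=0.31; AND[a·b] → w = 0.2356
Rules with consequent 'high': {R1, R2, R3} → strengths 0.4984, 0.7600, 0.2356
Aggregate via t-conorm [a + b − a·b]: 0.9080

0.908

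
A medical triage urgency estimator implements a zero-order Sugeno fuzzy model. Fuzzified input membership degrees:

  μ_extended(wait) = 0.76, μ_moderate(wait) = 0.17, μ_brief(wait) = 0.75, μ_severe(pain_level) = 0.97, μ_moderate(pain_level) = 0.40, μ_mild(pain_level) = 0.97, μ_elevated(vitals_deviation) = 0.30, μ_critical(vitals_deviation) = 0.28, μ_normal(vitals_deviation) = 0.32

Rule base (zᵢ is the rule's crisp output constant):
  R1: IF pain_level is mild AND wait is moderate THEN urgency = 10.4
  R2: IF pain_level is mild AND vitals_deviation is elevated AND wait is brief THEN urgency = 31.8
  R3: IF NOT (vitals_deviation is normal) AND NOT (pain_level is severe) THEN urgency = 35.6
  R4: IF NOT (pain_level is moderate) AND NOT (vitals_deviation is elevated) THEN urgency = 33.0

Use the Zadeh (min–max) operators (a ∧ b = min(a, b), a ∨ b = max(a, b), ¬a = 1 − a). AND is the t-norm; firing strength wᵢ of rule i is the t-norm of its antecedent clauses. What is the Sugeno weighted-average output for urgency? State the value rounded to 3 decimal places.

R1 (z=10.4): mild=0.97, moderate=0.17; AND[min(a, b)] → w = 0.17
R2 (z=31.8): mild=0.97, elevated=0.30, brief=0.75; AND[min(a, b)] → w = 0.30
R3 (z=35.6): ¬normal=1−0.32=0.68, ¬severe=1−0.97=0.03; AND[min(a, b)] → w = 0.03
R4 (z=33.0): ¬moderate=1−0.40=0.60, ¬elevated=1−0.30=0.70; AND[min(a, b)] → w = 0.60
Weighted average = (0.17·10.4 + 0.30·31.8 + 0.03·35.6 + 0.60·33.0) / (0.17 + 0.30 + 0.03 + 0.60)
  = 32.1760 / 1.1000 = 29.251

29.251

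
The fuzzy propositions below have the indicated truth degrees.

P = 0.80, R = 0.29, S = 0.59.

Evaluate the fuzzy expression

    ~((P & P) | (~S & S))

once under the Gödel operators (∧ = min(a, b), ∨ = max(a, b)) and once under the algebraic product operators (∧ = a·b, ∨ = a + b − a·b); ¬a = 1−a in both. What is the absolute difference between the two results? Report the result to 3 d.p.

Under Gödel:
  P & P = min(a, b) on (0.80, 0.80) = 0.80
  ~S = 1 − 0.59 = 0.41
  ~S & S = min(a, b) on (0.41, 0.59) = 0.41
  (P & P) | (~S & S) = max(a, b) on (0.80, 0.41) = 0.80
  ~((P & P) | (~S & S)) = 1 − 0.80 = 0.20
  → value = 0.2000
Under algebraic product:
  P & P = a·b on (0.8000, 0.8000) = 0.6400
  ~S = 1 − 0.5900 = 0.4100
  ~S & S = a·b on (0.4100, 0.5900) = 0.2419
  (P & P) | (~S & S) = a + b − a·b on (0.6400, 0.2419) = 0.7271
  ~((P & P) | (~S & S)) = 1 − 0.7271 = 0.2729
  → value = 0.2729
|0.2000 − 0.2729| = 0.073

0.073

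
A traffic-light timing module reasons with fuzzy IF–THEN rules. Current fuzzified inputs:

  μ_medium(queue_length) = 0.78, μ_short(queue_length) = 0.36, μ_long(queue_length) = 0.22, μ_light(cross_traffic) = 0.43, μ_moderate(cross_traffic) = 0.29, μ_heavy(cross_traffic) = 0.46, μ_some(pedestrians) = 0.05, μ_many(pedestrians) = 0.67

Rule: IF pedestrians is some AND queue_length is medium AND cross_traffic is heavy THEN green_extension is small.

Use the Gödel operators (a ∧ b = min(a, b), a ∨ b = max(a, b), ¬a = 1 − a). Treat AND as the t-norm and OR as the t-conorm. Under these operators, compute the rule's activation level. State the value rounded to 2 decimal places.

0.05

firing strength: some=0.05, medium=0.78, heavy=0.46; AND[min(a, b)] → w = 0.05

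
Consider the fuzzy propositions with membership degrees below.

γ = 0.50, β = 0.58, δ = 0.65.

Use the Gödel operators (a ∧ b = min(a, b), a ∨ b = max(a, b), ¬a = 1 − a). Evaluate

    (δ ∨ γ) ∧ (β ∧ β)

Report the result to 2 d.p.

δ ∨ γ = max(a, b) on (0.65, 0.50) = 0.65
β ∧ β = min(a, b) on (0.58, 0.58) = 0.58
(δ ∨ γ) ∧ (β ∧ β) = min(a, b) on (0.65, 0.58) = 0.58

0.58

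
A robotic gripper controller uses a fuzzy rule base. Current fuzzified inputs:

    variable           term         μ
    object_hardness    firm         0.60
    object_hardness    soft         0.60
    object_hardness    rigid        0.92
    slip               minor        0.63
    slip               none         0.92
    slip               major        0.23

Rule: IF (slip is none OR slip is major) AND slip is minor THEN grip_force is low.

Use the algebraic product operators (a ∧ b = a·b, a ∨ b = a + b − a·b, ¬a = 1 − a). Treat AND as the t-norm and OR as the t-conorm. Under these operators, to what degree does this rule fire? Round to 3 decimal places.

0.591

firing strength: (none=0.92 OR major=0.23) = 0.9384; AND[a·b] with minor=0.63 → w = 0.5912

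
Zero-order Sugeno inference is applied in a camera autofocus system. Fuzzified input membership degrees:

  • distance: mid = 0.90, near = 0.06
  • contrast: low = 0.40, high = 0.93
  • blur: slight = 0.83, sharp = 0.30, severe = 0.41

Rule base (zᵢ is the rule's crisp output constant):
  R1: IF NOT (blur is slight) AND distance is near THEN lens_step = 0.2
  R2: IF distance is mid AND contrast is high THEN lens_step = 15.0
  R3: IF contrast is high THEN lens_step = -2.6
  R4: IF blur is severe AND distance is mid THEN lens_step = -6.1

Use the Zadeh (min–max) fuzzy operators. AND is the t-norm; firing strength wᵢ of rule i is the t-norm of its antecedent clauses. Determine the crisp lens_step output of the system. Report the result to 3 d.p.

R1 (z=0.2): ¬slight=1−0.83=0.17, near=0.06; AND[min(a, b)] → w = 0.06
R2 (z=15.0): mid=0.90, high=0.93; AND[min(a, b)] → w = 0.90
R3 (z=-2.6): high=0.93 → w = 0.93
R4 (z=-6.1): severe=0.41, mid=0.90; AND[min(a, b)] → w = 0.41
Weighted average = (0.06·0.2 + 0.90·15.0 + 0.93·-2.6 + 0.41·-6.1) / (0.06 + 0.90 + 0.93 + 0.41)
  = 8.5930 / 2.3000 = 3.736

3.736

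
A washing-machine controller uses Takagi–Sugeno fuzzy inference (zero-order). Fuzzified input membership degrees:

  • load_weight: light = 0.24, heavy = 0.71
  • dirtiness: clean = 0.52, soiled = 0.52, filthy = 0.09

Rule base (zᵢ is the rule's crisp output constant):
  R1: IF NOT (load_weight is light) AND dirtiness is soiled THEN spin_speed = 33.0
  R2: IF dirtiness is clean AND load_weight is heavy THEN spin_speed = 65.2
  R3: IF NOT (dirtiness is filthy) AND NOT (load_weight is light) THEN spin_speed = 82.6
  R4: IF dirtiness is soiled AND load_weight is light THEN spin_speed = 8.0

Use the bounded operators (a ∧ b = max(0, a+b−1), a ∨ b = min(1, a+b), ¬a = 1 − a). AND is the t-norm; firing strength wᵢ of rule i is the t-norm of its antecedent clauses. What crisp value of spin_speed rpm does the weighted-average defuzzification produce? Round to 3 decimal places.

67.439

R1 (z=33.0): ¬light=1−0.24=0.76, soiled=0.52; AND[max(0, a+b−1)] → w = 0.28
R2 (z=65.2): clean=0.52, heavy=0.71; AND[max(0, a+b−1)] → w = 0.23
R3 (z=82.6): ¬filthy=1−0.09=0.91, ¬light=1−0.24=0.76; AND[max(0, a+b−1)] → w = 0.67
R4 (z=8.0): soiled=0.52, light=0.24; AND[max(0, a+b−1)] → w = 0.00
Weighted average = (0.28·33.0 + 0.23·65.2 + 0.67·82.6 + 0.00·8.0) / (0.28 + 0.23 + 0.67 + 0.00)
  = 79.5780 / 1.1800 = 67.439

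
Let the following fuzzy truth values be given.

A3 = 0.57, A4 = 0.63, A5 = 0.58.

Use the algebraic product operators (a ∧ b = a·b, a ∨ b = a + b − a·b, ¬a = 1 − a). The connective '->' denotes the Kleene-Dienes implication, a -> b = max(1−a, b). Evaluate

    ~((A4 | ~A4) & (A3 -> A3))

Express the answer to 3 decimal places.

0.563

~A4 = 1 − 0.6300 = 0.3700
A4 | ~A4 = a + b − a·b on (0.6300, 0.3700) = 0.7669
A3 -> A3  [Kleene-Dienes: max(1−a, b)] with a=0.5700, b=0.5700 → 0.5700
(A4 | ~A4) & (A3 -> A3) = a·b on (0.7669, 0.5700) = 0.4371
~((A4 | ~A4) & (A3 -> A3)) = 1 − 0.4371 = 0.5629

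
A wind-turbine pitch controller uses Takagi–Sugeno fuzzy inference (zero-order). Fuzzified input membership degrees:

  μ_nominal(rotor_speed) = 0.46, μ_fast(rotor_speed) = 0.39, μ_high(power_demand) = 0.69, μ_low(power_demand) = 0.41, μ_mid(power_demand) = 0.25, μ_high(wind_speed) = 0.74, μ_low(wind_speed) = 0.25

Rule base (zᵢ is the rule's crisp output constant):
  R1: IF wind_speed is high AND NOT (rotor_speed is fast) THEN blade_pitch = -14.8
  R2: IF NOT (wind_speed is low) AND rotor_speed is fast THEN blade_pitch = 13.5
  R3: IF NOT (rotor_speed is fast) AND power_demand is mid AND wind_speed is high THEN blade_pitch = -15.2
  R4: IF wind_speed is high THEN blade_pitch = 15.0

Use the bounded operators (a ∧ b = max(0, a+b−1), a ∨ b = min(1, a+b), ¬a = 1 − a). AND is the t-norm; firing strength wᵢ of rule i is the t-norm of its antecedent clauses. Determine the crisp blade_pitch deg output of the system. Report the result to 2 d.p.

6.35

R1 (z=-14.8): high=0.74, ¬fast=1−0.39=0.61; AND[max(0, a+b−1)] → w = 0.35
R2 (z=13.5): ¬low=1−0.25=0.75, fast=0.39; AND[max(0, a+b−1)] → w = 0.14
R3 (z=-15.2): ¬fast=1−0.39=0.61, mid=0.25, high=0.74; AND[max(0, a+b−1)] → w = 0.00
R4 (z=15.0): high=0.74 → w = 0.74
Weighted average = (0.35·-14.8 + 0.14·13.5 + 0.00·-15.2 + 0.74·15.0) / (0.35 + 0.14 + 0.00 + 0.74)
  = 7.8100 / 1.2300 = 6.35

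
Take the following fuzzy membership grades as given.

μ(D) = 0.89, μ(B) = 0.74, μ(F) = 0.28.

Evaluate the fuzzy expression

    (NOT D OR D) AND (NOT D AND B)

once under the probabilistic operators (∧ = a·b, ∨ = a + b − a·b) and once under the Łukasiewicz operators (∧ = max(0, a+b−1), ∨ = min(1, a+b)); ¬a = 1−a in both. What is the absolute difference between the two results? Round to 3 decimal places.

0.073

Under probabilistic:
  NOT D = 1 − 0.8900 = 0.1100
  NOT D OR D = a + b − a·b on (0.1100, 0.8900) = 0.9021
  NOT D = 1 − 0.8900 = 0.1100
  NOT D AND B = a·b on (0.1100, 0.7400) = 0.0814
  (NOT D OR D) AND (NOT D AND B) = a·b on (0.9021, 0.0814) = 0.0734
  → value = 0.0734
Under Łukasiewicz:
  NOT D = 1 − 0.89 = 0.11
  NOT D OR D = min(1, a+b) on (0.11, 0.89) = 1.00
  NOT D = 1 − 0.89 = 0.11
  NOT D AND B = max(0, a+b−1) on (0.11, 0.74) = 0.00
  (NOT D OR D) AND (NOT D AND B) = max(0, a+b−1) on (1.00, 0.00) = 0.00
  → value = 0.0000
|0.0734 − 0.0000| = 0.073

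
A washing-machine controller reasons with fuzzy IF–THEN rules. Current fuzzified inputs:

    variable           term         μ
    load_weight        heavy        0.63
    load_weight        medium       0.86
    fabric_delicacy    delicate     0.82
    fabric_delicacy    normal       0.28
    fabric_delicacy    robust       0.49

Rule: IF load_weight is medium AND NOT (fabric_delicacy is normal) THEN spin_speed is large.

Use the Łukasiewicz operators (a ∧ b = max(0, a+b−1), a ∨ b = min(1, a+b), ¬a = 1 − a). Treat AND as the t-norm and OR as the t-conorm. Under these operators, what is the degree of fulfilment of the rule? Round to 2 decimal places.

firing strength: medium=0.86, ¬normal=1−0.28=0.72; AND[max(0, a+b−1)] → w = 0.58

0.58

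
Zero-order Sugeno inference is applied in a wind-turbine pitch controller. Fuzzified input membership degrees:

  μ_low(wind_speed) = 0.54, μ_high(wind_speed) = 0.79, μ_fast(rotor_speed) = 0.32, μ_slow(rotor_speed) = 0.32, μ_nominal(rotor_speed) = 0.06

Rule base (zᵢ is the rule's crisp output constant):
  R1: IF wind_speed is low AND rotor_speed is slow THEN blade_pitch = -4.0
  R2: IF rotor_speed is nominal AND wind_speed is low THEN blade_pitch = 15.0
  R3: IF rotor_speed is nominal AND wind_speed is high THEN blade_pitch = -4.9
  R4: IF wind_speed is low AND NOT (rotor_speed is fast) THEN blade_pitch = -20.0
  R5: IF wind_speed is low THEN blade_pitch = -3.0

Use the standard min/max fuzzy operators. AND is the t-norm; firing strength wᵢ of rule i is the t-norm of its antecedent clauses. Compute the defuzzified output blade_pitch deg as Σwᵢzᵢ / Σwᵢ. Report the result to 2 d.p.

R1 (z=-4.0): low=0.54, slow=0.32; AND[min(a, b)] → w = 0.32
R2 (z=15.0): nominal=0.06, low=0.54; AND[min(a, b)] → w = 0.06
R3 (z=-4.9): nominal=0.06, high=0.79; AND[min(a, b)] → w = 0.06
R4 (z=-20.0): low=0.54, ¬fast=1−0.32=0.68; AND[min(a, b)] → w = 0.54
R5 (z=-3.0): low=0.54 → w = 0.54
Weighted average = (0.32·-4.0 + 0.06·15.0 + 0.06·-4.9 + 0.54·-20.0 + 0.54·-3.0) / (0.32 + 0.06 + 0.06 + 0.54 + 0.54)
  = -13.0940 / 1.5200 = -8.61

-8.61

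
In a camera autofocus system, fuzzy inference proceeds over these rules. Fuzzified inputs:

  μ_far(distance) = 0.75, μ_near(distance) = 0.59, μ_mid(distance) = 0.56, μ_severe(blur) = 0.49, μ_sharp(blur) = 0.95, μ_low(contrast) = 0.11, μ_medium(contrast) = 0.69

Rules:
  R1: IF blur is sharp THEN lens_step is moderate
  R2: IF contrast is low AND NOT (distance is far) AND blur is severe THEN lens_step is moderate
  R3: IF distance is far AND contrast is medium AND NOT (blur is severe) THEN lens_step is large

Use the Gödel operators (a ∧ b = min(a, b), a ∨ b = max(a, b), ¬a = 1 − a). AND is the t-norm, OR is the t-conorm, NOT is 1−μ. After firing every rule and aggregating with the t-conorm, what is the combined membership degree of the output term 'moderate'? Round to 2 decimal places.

R1: sharp=0.95 → w = 0.95
R2: low=0.11, ¬far=1−0.75=0.25, severe=0.49; AND[min(a, b)] → w = 0.11
R3: far=0.75, medium=0.69, ¬severe=1−0.49=0.51; AND[min(a, b)] → w = 0.51
Rules with consequent 'moderate': {R1, R2} → strengths 0.95, 0.11
Aggregate via t-conorm [max(a, b)]: 0.95

0.95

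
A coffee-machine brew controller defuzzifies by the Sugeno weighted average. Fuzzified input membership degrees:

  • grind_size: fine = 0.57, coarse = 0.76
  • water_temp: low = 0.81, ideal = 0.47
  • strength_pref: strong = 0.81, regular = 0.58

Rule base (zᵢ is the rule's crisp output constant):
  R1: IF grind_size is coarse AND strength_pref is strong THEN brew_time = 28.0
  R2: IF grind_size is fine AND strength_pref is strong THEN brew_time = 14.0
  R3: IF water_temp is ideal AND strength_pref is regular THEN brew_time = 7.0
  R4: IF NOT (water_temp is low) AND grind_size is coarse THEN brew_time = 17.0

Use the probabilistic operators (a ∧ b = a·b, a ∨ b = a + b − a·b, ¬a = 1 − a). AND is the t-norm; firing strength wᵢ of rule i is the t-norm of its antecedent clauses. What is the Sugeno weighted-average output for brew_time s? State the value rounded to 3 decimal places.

R1 (z=28.0): coarse=0.76, strong=0.81; AND[a·b] → w = 0.6156
R2 (z=14.0): fine=0.57, strong=0.81; AND[a·b] → w = 0.4617
R3 (z=7.0): ideal=0.47, regular=0.58; AND[a·b] → w = 0.2726
R4 (z=17.0): ¬low=1−0.81=0.19, coarse=0.76; AND[a·b] → w = 0.1444
Weighted average = (0.6156·28.0 + 0.4617·14.0 + 0.2726·7.0 + 0.1444·17.0) / (0.6156 + 0.4617 + 0.2726 + 0.1444)
  = 28.0636 / 1.4943 = 18.780

18.780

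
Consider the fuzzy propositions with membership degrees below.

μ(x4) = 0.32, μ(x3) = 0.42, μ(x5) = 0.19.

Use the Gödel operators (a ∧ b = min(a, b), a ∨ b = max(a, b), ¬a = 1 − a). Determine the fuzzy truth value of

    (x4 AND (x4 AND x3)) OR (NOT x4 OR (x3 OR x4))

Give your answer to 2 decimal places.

0.68

x4 AND x3 = min(a, b) on (0.32, 0.42) = 0.32
x4 AND (x4 AND x3) = min(a, b) on (0.32, 0.32) = 0.32
NOT x4 = 1 − 0.32 = 0.68
x3 OR x4 = max(a, b) on (0.42, 0.32) = 0.42
NOT x4 OR (x3 OR x4) = max(a, b) on (0.68, 0.42) = 0.68
(x4 AND (x4 AND x3)) OR (NOT x4 OR (x3 OR x4)) = max(a, b) on (0.32, 0.68) = 0.68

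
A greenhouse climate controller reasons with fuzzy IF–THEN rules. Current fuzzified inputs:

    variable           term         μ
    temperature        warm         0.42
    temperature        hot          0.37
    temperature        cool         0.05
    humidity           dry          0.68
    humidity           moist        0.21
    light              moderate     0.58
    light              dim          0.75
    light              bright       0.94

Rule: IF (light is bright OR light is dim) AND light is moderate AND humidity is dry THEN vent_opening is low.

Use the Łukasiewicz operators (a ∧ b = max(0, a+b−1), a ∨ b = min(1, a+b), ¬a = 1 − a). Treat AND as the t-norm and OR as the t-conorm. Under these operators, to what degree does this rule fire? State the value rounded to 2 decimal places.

firing strength: (bright=0.94 OR dim=0.75) = 1.00; AND[max(0, a+b−1)] with moderate=0.58, dry=0.68 → w = 0.26

0.26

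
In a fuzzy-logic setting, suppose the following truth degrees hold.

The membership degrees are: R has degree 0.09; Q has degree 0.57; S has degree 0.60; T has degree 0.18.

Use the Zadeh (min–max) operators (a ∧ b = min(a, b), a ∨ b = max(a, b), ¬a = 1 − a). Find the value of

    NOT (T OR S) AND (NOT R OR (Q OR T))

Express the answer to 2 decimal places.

T OR S = max(a, b) on (0.18, 0.60) = 0.60
NOT (T OR S) = 1 − 0.60 = 0.40
NOT R = 1 − 0.09 = 0.91
Q OR T = max(a, b) on (0.57, 0.18) = 0.57
NOT R OR (Q OR T) = max(a, b) on (0.91, 0.57) = 0.91
NOT (T OR S) AND (NOT R OR (Q OR T)) = min(a, b) on (0.40, 0.91) = 0.40

0.40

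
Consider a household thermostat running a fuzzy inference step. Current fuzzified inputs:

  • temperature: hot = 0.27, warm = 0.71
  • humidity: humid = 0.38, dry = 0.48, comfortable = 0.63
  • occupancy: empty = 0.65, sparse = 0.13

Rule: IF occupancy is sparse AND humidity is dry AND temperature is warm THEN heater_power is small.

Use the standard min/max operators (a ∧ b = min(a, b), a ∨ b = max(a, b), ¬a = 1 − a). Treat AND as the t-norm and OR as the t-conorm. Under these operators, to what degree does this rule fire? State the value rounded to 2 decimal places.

firing strength: sparse=0.13, dry=0.48, warm=0.71; AND[min(a, b)] → w = 0.13

0.13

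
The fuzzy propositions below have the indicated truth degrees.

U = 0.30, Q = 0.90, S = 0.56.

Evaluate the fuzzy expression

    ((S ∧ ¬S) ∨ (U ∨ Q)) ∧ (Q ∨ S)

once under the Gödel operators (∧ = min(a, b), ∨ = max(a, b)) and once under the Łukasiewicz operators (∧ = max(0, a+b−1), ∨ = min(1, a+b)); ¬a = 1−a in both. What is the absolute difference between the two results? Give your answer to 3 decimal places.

0.100

Under Gödel:
  ¬S = 1 − 0.56 = 0.44
  S ∧ ¬S = min(a, b) on (0.56, 0.44) = 0.44
  U ∨ Q = max(a, b) on (0.30, 0.90) = 0.90
  (S ∧ ¬S) ∨ (U ∨ Q) = max(a, b) on (0.44, 0.90) = 0.90
  Q ∨ S = max(a, b) on (0.90, 0.56) = 0.90
  ((S ∧ ¬S) ∨ (U ∨ Q)) ∧ (Q ∨ S) = min(a, b) on (0.90, 0.90) = 0.90
  → value = 0.9000
Under Łukasiewicz:
  ¬S = 1 − 0.56 = 0.44
  S ∧ ¬S = max(0, a+b−1) on (0.56, 0.44) = 0.00
  U ∨ Q = min(1, a+b) on (0.30, 0.90) = 1.00
  (S ∧ ¬S) ∨ (U ∨ Q) = min(1, a+b) on (0.00, 1.00) = 1.00
  Q ∨ S = min(1, a+b) on (0.90, 0.56) = 1.00
  ((S ∧ ¬S) ∨ (U ∨ Q)) ∧ (Q ∨ S) = max(0, a+b−1) on (1.00, 1.00) = 1.00
  → value = 1.0000
|0.9000 − 1.0000| = 0.100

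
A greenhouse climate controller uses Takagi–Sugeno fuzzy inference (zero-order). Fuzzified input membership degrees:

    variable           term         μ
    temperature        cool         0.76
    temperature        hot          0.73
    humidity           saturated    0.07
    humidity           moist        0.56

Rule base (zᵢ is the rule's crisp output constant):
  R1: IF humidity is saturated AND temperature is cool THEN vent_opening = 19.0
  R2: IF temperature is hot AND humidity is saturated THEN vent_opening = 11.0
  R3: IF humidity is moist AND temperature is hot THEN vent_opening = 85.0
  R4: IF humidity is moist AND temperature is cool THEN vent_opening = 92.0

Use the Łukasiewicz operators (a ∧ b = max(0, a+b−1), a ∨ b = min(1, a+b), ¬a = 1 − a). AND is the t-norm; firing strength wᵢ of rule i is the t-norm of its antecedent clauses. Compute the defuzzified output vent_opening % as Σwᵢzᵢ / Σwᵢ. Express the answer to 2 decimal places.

88.67

R1 (z=19.0): saturated=0.07, cool=0.76; AND[max(0, a+b−1)] → w = 0.00
R2 (z=11.0): hot=0.73, saturated=0.07; AND[max(0, a+b−1)] → w = 0.00
R3 (z=85.0): moist=0.56, hot=0.73; AND[max(0, a+b−1)] → w = 0.29
R4 (z=92.0): moist=0.56, cool=0.76; AND[max(0, a+b−1)] → w = 0.32
Weighted average = (0.00·19.0 + 0.00·11.0 + 0.29·85.0 + 0.32·92.0) / (0.00 + 0.00 + 0.29 + 0.32)
  = 54.0900 / 0.6100 = 88.67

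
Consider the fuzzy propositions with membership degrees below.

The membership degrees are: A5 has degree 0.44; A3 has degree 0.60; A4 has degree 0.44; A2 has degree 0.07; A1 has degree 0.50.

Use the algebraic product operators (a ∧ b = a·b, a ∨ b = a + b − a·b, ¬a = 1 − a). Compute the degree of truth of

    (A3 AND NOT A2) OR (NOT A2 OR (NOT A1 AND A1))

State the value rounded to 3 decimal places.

NOT A2 = 1 − 0.0700 = 0.9300
A3 AND NOT A2 = a·b on (0.6000, 0.9300) = 0.5580
NOT A2 = 1 − 0.0700 = 0.9300
NOT A1 = 1 − 0.5000 = 0.5000
NOT A1 AND A1 = a·b on (0.5000, 0.5000) = 0.2500
NOT A2 OR (NOT A1 AND A1) = a + b − a·b on (0.9300, 0.2500) = 0.9475
(A3 AND NOT A2) OR (NOT A2 OR (NOT A1 AND A1)) = a + b − a·b on (0.5580, 0.9475) = 0.9768

0.977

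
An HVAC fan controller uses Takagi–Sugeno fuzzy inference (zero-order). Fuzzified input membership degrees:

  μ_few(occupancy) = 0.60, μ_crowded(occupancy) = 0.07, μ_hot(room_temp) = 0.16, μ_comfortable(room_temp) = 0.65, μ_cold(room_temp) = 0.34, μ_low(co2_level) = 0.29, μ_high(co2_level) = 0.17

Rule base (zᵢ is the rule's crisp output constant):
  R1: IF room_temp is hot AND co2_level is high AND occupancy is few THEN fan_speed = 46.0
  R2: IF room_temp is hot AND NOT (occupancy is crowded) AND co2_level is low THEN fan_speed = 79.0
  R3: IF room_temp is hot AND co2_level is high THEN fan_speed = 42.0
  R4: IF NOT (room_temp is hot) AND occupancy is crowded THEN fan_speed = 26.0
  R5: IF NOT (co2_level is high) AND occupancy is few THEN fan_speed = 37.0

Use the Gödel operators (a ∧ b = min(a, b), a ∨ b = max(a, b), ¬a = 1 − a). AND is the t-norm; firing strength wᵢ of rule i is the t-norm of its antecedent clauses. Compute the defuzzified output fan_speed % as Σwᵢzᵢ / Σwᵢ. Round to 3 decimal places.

44.122

R1 (z=46.0): hot=0.16, high=0.17, few=0.60; AND[min(a, b)] → w = 0.16
R2 (z=79.0): hot=0.16, ¬crowded=1−0.07=0.93, low=0.29; AND[min(a, b)] → w = 0.16
R3 (z=42.0): hot=0.16, high=0.17; AND[min(a, b)] → w = 0.16
R4 (z=26.0): ¬hot=1−0.16=0.84, crowded=0.07; AND[min(a, b)] → w = 0.07
R5 (z=37.0): ¬high=1−0.17=0.83, few=0.60; AND[min(a, b)] → w = 0.60
Weighted average = (0.16·46.0 + 0.16·79.0 + 0.16·42.0 + 0.07·26.0 + 0.60·37.0) / (0.16 + 0.16 + 0.16 + 0.07 + 0.60)
  = 50.7400 / 1.1500 = 44.122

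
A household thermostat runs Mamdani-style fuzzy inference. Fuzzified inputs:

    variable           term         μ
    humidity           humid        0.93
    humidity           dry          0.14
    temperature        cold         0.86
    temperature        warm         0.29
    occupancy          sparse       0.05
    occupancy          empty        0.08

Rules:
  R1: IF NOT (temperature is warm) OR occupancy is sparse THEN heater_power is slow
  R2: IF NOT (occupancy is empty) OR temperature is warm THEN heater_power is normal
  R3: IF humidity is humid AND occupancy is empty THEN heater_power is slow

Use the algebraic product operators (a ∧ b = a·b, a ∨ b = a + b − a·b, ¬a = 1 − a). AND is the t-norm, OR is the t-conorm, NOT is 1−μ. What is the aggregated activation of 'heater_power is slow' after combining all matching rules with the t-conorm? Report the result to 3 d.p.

R1: ¬warm=1−0.29=0.71, sparse=0.05; OR[a + b − a·b] → w = 0.7245
R2: ¬empty=1−0.08=0.92, warm=0.29; OR[a + b − a·b] → w = 0.9432
R3: humid=0.93, empty=0.08; AND[a·b] → w = 0.0744
Rules with consequent 'slow': {R1, R3} → strengths 0.7245, 0.0744
Aggregate via t-conorm [a + b − a·b]: 0.7450

0.745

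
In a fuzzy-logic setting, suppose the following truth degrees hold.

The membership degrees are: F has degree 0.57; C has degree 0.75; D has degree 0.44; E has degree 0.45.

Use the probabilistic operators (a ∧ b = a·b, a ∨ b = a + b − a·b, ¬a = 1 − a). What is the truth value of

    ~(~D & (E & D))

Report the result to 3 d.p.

~D = 1 − 0.4400 = 0.5600
E & D = a·b on (0.4500, 0.4400) = 0.1980
~D & (E & D) = a·b on (0.5600, 0.1980) = 0.1109
~(~D & (E & D)) = 1 − 0.1109 = 0.8891

0.889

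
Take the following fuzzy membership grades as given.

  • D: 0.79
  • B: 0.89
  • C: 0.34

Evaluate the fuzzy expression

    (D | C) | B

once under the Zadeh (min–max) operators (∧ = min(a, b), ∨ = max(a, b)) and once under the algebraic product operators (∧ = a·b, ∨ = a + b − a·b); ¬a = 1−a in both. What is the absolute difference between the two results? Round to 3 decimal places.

0.095

Under Zadeh (min–max):
  D | C = max(a, b) on (0.79, 0.34) = 0.79
  (D | C) | B = max(a, b) on (0.79, 0.89) = 0.89
  → value = 0.8900
Under algebraic product:
  D | C = a + b − a·b on (0.7900, 0.3400) = 0.8614
  (D | C) | B = a + b − a·b on (0.8614, 0.8900) = 0.9848
  → value = 0.9848
|0.8900 − 0.9848| = 0.095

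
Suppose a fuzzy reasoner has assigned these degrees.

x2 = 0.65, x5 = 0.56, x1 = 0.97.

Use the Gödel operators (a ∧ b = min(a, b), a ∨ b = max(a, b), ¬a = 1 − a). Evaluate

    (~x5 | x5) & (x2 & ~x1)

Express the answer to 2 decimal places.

~x5 = 1 − 0.56 = 0.44
~x5 | x5 = max(a, b) on (0.44, 0.56) = 0.56
~x1 = 1 − 0.97 = 0.03
x2 & ~x1 = min(a, b) on (0.65, 0.03) = 0.03
(~x5 | x5) & (x2 & ~x1) = min(a, b) on (0.56, 0.03) = 0.03

0.03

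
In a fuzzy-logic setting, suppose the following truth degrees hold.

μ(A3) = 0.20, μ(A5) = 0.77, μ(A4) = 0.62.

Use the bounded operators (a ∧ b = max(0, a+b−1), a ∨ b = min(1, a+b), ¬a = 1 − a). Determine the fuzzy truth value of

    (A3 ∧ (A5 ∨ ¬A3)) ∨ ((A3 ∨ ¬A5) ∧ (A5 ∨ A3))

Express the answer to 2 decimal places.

0.60

¬A3 = 1 − 0.20 = 0.80
A5 ∨ ¬A3 = min(1, a+b) on (0.77, 0.80) = 1.00
A3 ∧ (A5 ∨ ¬A3) = max(0, a+b−1) on (0.20, 1.00) = 0.20
¬A5 = 1 − 0.77 = 0.23
A3 ∨ ¬A5 = min(1, a+b) on (0.20, 0.23) = 0.43
A5 ∨ A3 = min(1, a+b) on (0.77, 0.20) = 0.97
(A3 ∨ ¬A5) ∧ (A5 ∨ A3) = max(0, a+b−1) on (0.43, 0.97) = 0.40
(A3 ∧ (A5 ∨ ¬A3)) ∨ ((A3 ∨ ¬A5) ∧ (A5 ∨ A3)) = min(1, a+b) on (0.20, 0.40) = 0.60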